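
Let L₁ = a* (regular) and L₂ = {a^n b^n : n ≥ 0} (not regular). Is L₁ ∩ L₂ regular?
Yes — L₁ ∩ L₂ is regular.

A string of a* contains no b's, and the only string of {a^n b^n} with no b's is ε (n = 0). So L₁ ∩ L₂ = {ε}, a finite language, which is regular.

Note that the bare facts "L₁ regular, L₂ non-regular" do not settle the question by themselves: the closure of regular languages under ∪, ∩, complement and difference applies only when BOTH operands are regular. With a non-regular operand the result can come out regular or non-regular depending on the specific languages, so one has to work out L₁ ∩ L₂ for this particular pair, as above.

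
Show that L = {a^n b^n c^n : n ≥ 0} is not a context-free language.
Assume for contradiction that L is context-free, and let p ≥ 1 be the pumping length given by the pumping lemma for CFLs.
Choose s = a^p b^p c^p. Then s ∈ L and |s| = 3p ≥ p.
By the CFL pumping lemma, s = uvxyz for some u, v, x, y, z with |vxy| ≤ p, |vy| ≥ 1, and uv^i xy^i z ∈ L for every i ≥ 0.

Because |vxy| ≤ p, the window vxy cannot contain both an a and a c: any substring of s containing both must include the entire block b^p plus at least one a and one c, so it has length ≥ p + 2 > p.
Hence at least one of the letters a, c does not occur in vy at all.

Take i = 0: the string uxz is obtained from s by deleting |vy| ≥ 1 symbols, so |uxz| = 3p − |vy| < 3p.
But the letter (a or c) that does not occur in vy still occurs exactly p times in uxz. Every string of L with exactly p copies of some letter is a^p b^p c^p, of length 3p. Since |uxz| < 3p, uxz ∉ L.

This contradicts the CFL pumping lemma, which requires uv^i xy^i z ∈ L for all i ≥ 0.
Hence L = {a^n b^n c^n : n ≥ 0} is not context-free. ∎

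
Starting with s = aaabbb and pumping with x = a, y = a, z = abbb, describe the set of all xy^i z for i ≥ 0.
{xy^i z : i ≥ 0} = {a^(2+i) b^3 : i ≥ 0} = {aabbb, aaabbb, aaaabbb, ...}

With x = a, y = a, z = abbb: Starting with aaabbb and pumping the second 'a', we get strings with 2+i a's followed by 3 b's for i = 0, 1, 2, ...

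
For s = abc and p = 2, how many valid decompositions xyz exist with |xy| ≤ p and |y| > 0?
3

For s = 'abc' with pumping length p = 2:

Constraints: |xy| ≤ 2, |y| > 0

Valid decompositions (|xy| ≤ p, |y| ≥ 1):
  • x='', y='a', z='bc'
  • x='a', y='b', z='c'
  • x='', y='ab', z='c'

Total count: 3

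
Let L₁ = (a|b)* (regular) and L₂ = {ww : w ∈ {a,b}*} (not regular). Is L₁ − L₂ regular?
No — L₁ − L₂ is not regular.

L₁ − L₂ is the complement of {ww} within {a,b}*. If it were regular, its complement {ww} would be regular as well (regular languages are closed under complement) — contradiction. So L₁ − L₂ is not regular.

Note that the bare facts "L₁ regular, L₂ non-regular" do not settle the question by themselves: the closure of regular languages under ∪, ∩, complement and difference applies only when BOTH operands are regular. With a non-regular operand the result can come out regular or non-regular depending on the specific languages, so one has to work out L₁ − L₂ for this particular pair, as above.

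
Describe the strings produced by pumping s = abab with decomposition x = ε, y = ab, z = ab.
{xy^i z : i ≥ 0} = {(ab)^(i+1) : i ≥ 0} = {ab, abab, ababab, ...}

With x = ε, y = ab, z = ab: Pumping 'ab' gives strings of alternating a's and b's.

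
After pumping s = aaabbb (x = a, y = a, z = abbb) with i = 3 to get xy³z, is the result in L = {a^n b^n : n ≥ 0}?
No

xy³z = a · aaa · abbb = aaaaabbb.
aaaaabbb has 5 a's and 3 b's; 5 ≠ 3, so it is not in L.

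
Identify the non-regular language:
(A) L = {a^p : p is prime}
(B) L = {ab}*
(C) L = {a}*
(A) {a^p : p is prime}

(A) L = {a^p : p is prime} is NOT regular.

The pumping lemma can be used to prove this:
After pumping, the length becomes composite

The other languages are regular because they can be recognized by finite automata.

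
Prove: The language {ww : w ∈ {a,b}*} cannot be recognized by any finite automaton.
Assume for contradiction that L is regular, and let p ≥ 1 be the pumping length given by the pumping lemma.
Choose s = a^p b a^p b. Then s ∈ L (take w = a^p b) and |s| = 2p + 2 ≥ p.
By the pumping lemma, s = xyz for some x, y, z with |xy| ≤ p, |y| ≥ 1, and xy^i z ∈ L for every i ≥ 0.
Since |xy| ≤ p and the first p symbols of s are all a's, y = a^k for some k with 1 ≤ k ≤ p.

Take i = 2: t = xy²z = a^(p + k) b a^p b.
Suppose t = uu for some string u. The string t contains exactly two b's and ends in b, so u contains exactly one b and ends in b; hence u = a^j b for some j, and uu = a^j b a^j b. Comparing with t = a^(p + k) b a^p b forces j = p + k (first block) and j = p (second block), which is impossible since k ≥ 1. So t ∉ L.

This contradicts the pumping lemma, which requires xy^i z ∈ L for all i ≥ 0.
Hence L = {ww : w ∈ {a,b}*} is not regular. ∎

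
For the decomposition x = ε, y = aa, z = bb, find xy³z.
aaaaaabb

Given x = '', y = 'aa', z = 'bb' and i = 3:

xy^3z = x + y·y·...·y (3 times) + z
       = '' + 'aa'^3 + 'bb'
       = '' + 'aaaaaa' + 'bb'
       = 'aaaaaabb'

The pumped string is 'aaaaaabb' with length 8.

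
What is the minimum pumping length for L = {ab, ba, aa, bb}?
p = 3

For a finite language L, the pumping lemma holds vacuously if p > max|s| for s ∈ L.

The longest string in L = {ab, ba, aa, bb} has length 2.
If p = 3, then no string s ∈ L has |s| ≥ p, so the condition is vacuously true.

The minimum pumping length is p = 3.

Why no smaller p works: for any p ≤ 2, the longest string s ∈ L has |s| = 2 ≥ p, so it would
have to be pumpable; but pumping up (i = 2, 3, ...) produces ever longer strings, which cannot all lie in the
finite language L. So the pumping property fails for every p ≤ 2.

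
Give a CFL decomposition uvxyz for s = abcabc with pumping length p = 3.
u='ab', v='c', x='a', y='b', z='c'

For s = abcabc with pumping length p = 3:

One valid decomposition:
- u = 'ab'
- v = 'c'
- x = 'a'
- y = 'b'
- z = 'c'

Verification:
- uvxyz = 'ab' + 'c' + 'a' + 'b' + 'c' = abcabc ✓
- |vxy| = |'cab'| = 3 ≤ 3 ✓
- |vy| = |'cb'| = 2 > 0 ✓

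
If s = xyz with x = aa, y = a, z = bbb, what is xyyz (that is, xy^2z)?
aaaabbb

Given x = 'aa', y = 'a', z = 'bbb' and i = 2:

xy^2z = x + y·y·...·y (2 times) + z
       = 'aa' + 'a'^2 + 'bbb'
       = 'aa' + 'aa' + 'bbb'
       = 'aaaabbb'

The pumped string is 'aaaabbb' with length 7.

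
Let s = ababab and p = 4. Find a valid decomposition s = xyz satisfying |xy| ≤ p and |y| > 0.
x = '', y = 'ab', z = 'abab'

For s = ababab and p = 4, one valid decomposition is:
- x = '' (length 0)
- y = 'ab' (length 2)
- z = 'abab' (length 4)

Verification:
- xyz = '' + 'ab' + 'abab' = ababab ✓
- |xy| = 2 ≤ 4 ✓
- |y| = 2 > 0 ✓

All pumping lemma constraints are satisfied.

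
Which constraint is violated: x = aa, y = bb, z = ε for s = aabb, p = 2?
Violated: |xy| ≤ p

The decomposition x = aa, y = bb, z = ε for s = aabb with p = 2
violates the constraint: |xy| ≤ p

|xy| = |aabb| = 4 > 2 = p. The decomposition puts too many characters in xy.

Pumping lemma constraints:
1. xyz = s (decomposition is valid)
2. |xy| ≤ p
3. |y| > 0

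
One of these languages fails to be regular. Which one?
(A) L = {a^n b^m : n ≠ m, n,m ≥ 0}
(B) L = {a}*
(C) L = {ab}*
(A) {a^n b^m : n ≠ m, n,m ≥ 0}

(A) L = {a^n b^m : n ≠ m, n,m ≥ 0} is NOT regular.

The pumping lemma can be used to prove this:
After pumping a's, we can make n = m

The other languages are regular because they can be recognized by finite automata.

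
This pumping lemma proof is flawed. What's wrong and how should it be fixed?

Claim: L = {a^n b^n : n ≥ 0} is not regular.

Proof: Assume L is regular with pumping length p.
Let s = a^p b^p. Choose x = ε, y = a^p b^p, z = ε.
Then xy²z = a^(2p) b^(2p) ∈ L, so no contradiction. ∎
Error: The decomposition violates |xy| ≤ p. With y = a^p b^p, |xy| = |y| = 2p > p. (The proof also miscomputes xy²z, which would be a^p b^p a^p b^p rather than a^(2p) b^(2p), and it wrongly treats one harmless decomposition as settling the matter — the prover does not get to choose the decomposition.)

Correction: The pumping lemma requires |xy| ≤ p, and the argument must handle every decomposition satisfying |xy| ≤ p, |y| ≥ 1. Since s starts with p a's, any such y consists only of a's, say y = a^k with k ≥ 1. Then xy²z = a^(p+k) b^p has unequal numbers of a's and b's, so xy²z ∉ L — the required contradiction.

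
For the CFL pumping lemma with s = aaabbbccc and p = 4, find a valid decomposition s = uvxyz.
u='aa', v='a', x='bb', y='b', z='ccc'

For s = aaabbbccc with pumping length p = 4:

One valid decomposition:
- u = 'aa'
- v = 'a'
- x = 'bb'
- y = 'b'
- z = 'ccc'

Verification:
- uvxyz = 'aa' + 'a' + 'bb' + 'b' + 'ccc' = aaabbbccc ✓
- |vxy| = |'abbb'| = 4 ≤ 4 ✓
- |vy| = |'ab'| = 2 > 0 ✓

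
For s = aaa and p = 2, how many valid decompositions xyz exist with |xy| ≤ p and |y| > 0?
3

For s = 'aaa' with pumping length p = 2:

Constraints: |xy| ≤ 2, |y| > 0

Valid decompositions (|xy| ≤ p, |y| ≥ 1):
  • x='', y='a', z='aa'
  • x='a', y='a', z='a'
  • x='', y='aa', z='a'

Total count: 3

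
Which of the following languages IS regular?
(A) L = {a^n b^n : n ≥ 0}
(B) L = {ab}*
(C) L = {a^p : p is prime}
(B) {ab}*

(B) L = {ab}* is regular.

This can be recognized by a finite automaton (DFA/NFA).
Regular expressions like {ab}* define regular languages.

The other choices are not regular:
- {a^p : p is prime}: After pumping, the length becomes composite
- {a^n b^n : n ≥ 0}: After pumping, the number of a's and b's become unequal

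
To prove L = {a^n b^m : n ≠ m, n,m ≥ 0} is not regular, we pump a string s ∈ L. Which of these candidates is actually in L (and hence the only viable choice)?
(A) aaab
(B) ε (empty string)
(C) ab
(A) aaab

The pumping lemma is applied to a string s that lies in L, so first check membership of each option:
- (A) aaab = a^3 b^1 with 3 ≠ 1, so it is in L ✓
- (B) ε = a^0 b^0 has n = m = 0, so it is not in L ✗
- (C) ab = a^1 b^1 has n = m = 1, so it is not in L ✗

Only (A) aaab is in L, so it is the only candidate that could play the role of s.
(In a complete proof one picks s in terms of the pumping length p so that |s| ≥ p is guaranteed; a fixed string like aaab illustrates the shape of such an s.)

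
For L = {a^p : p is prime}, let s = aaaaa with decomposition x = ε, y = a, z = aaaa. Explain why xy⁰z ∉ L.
xy⁰z = aaaa ∉ L

Pumping with i = 0 replaces y = a by y⁰ = ε:
- Original: s = xyz = aaaaa; aaaaa has length 5, which is prime, so it is in L
- Pumped: xy⁰z = ε · ε · aaaa = aaaa
- aaaa has length 4 = 2 × 2, which is not prime, so it is not in L

The pumping lemma would require xy⁰z ∈ L, so this decomposition yields a contradiction.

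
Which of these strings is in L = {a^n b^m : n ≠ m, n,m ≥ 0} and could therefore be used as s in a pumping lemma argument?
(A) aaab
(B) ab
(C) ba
(A) aaab

The pumping lemma is applied to a string s that lies in L, so first check membership of each option:
- (A) aaab = a^3 b^1 with 3 ≠ 1, so it is in L ✓
- (B) ab = a^1 b^1 has n = m = 1, so it is not in L ✗
- (C) ba has an a after a b, so it is not of the form a^n b^m and is not in L ✗

Only (A) aaab is in L, so it is the only candidate that could play the role of s.
(In a complete proof one picks s in terms of the pumping length p so that |s| ≥ p is guaranteed; a fixed string like aaab illustrates the shape of such an s.)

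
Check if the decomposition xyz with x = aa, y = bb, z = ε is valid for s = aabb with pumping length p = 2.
Violated: |xy| ≤ p

The decomposition x = aa, y = bb, z = ε for s = aabb with p = 2
violates the constraint: |xy| ≤ p

|xy| = |aabb| = 4 > 2 = p. The decomposition puts too many characters in xy.

Pumping lemma constraints:
1. xyz = s (decomposition is valid)
2. |xy| ≤ p
3. |y| > 0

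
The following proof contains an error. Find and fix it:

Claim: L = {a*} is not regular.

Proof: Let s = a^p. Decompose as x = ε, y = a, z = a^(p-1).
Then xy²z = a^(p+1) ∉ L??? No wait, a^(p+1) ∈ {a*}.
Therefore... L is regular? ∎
Error: The proof attempts to show a*  is not regular, but a* IS regular!

Correction: a* is a regular language (recognized by a simple DFA with one accepting state and self-loop on 'a'). The pumping lemma can only prove non-regularity, not regularity. For regular languages, pumping always works.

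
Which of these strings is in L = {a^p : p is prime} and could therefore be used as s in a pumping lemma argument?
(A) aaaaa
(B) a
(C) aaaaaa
(A) aaaaa

The pumping lemma is applied to a string s that lies in L, so first check membership of each option:
- (A) aaaaa has length 5, which is prime, so it is in L ✓
- (B) a has length 1, which is not prime, so it is not in L ✗
- (C) aaaaaa has length 6 = 2 × 3, which is not prime, so it is not in L ✗

Only (A) aaaaa is in L, so it is the only candidate that could play the role of s.
(In a complete proof one picks s in terms of the pumping length p so that |s| ≥ p is guaranteed; a fixed string like aaaaa illustrates the shape of such an s.)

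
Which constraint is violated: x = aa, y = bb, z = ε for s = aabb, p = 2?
Violated: |xy| ≤ p

The decomposition x = aa, y = bb, z = ε for s = aabb with p = 2
violates the constraint: |xy| ≤ p

|xy| = |aabb| = 4 > 2 = p. The decomposition puts too many characters in xy.

Pumping lemma constraints:
1. xyz = s (decomposition is valid)
2. |xy| ≤ p
3. |y| > 0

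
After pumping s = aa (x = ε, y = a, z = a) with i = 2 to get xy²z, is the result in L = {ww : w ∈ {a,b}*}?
No

xy²z = ε · aa · a = aaa.
aaa has odd length 3, so it cannot be written as ww and is not in L.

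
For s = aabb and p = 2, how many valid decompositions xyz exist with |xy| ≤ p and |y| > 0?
3

For s = 'aabb' with pumping length p = 2:

Constraints: |xy| ≤ 2, |y| > 0

Valid decompositions (|xy| ≤ p, |y| ≥ 1):
  • x='', y='a', z='abb'
  • x='a', y='a', z='bb'
  • x='', y='aa', z='bb'

Total count: 3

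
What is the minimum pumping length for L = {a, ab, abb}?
p = 4

For a finite language L, the pumping lemma holds vacuously if p > max|s| for s ∈ L.

The longest string in L = {a, ab, abb} has length 3.
If p = 4, then no string s ∈ L has |s| ≥ p, so the condition is vacuously true.

The minimum pumping length is p = 4.

Why no smaller p works: for any p ≤ 3, the longest string s ∈ L has |s| = 3 ≥ p, so it would
have to be pumpable; but pumping up (i = 2, 3, ...) produces ever longer strings, which cannot all lie in the
finite language L. So the pumping property fails for every p ≤ 3.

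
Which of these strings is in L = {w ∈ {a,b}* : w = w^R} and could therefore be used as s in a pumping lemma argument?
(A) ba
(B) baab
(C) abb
(B) baab

The pumping lemma is applied to a string s that lies in L, so first check membership of each option:
- (A) ba reversed is ab ≠ ba, so it is not a palindrome and is not in L ✗
- (B) baab reversed is baab, the same string, so it is a palindrome and is in L ✓
- (C) abb reversed is bba ≠ abb, so it is not a palindrome and is not in L ✗

Only (B) baab is in L, so it is the only candidate that could play the role of s.
(In a complete proof one picks s in terms of the pumping length p so that |s| ≥ p is guaranteed; a fixed string like baab illustrates the shape of such an s.)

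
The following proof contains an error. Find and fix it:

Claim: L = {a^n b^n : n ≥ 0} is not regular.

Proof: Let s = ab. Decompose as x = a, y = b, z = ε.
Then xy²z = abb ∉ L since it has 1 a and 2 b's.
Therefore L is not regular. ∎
Error: The string s = ab might be shorter than the pumping length p.

Correction: Choose s = a^p b^p to ensure |s| ≥ p. Also, the decomposition is wrong: with |xy| ≤ p, y cannot include b's when s starts with p a's.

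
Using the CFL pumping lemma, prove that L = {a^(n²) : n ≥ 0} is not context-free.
Assume for contradiction that L is context-free, and let p ≥ 1 be the pumping length given by the pumping lemma for CFLs.
Choose s = a^(p²). Then s ∈ L and |s| = p² ≥ p.
By the CFL pumping lemma, s = uvxyz for some u, v, x, y, z with |vxy| ≤ p, |vy| ≥ 1, and uv^i xy^i z ∈ L for every i ≥ 0.
All symbols are a's, so only lengths matter: let k = |vy|, with 1 ≤ k ≤ |vxy| ≤ p.

Take i = 2: |uv²xy²z| = p² + k, and p² < p² + k ≤ p² + p < (p + 1)².
So the length lies strictly between consecutive squares and is not a perfect square; uv²xy²z ∉ L.

This contradicts the CFL pumping lemma, which requires uv^i xy^i z ∈ L for all i ≥ 0.
Hence L = {a^(n²) : n ≥ 0} is not context-free. ∎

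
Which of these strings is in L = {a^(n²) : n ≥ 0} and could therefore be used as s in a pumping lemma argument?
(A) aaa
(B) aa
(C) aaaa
(C) aaaa

The pumping lemma is applied to a string s that lies in L, so first check membership of each option:
- (A) aaa has length 3, strictly between 1² = 1 and 2² = 4, so it is not in L ✗
- (B) aa has length 2, strictly between 1² = 1 and 2² = 4, so it is not in L ✗
- (C) aaaa has length 4 = 2², a perfect square, so it is in L ✓

Only (C) aaaa is in L, so it is the only candidate that could play the role of s.
(In a complete proof one picks s in terms of the pumping length p so that |s| ≥ p is guaranteed; a fixed string like aaaa illustrates the shape of such an s.)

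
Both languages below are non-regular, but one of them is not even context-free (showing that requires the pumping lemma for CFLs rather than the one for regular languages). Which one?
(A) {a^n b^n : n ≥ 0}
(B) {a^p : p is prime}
(B) {a^p : p is prime}

(B) {a^p : p is prime} requires the CFL pumping lemma.

- {a^n b^n : n ≥ 0} is context-free (but not regular)
  • Can be shown non-regular with the regular pumping lemma
  • After pumping, the number of a's and b's become unequal

- {a^p : p is prime} is NOT context-free
  • Requires the CFL pumping lemma to prove
  • The CFL pumping lemma also fails because prime gaps are unbounded

The CFL pumping lemma is "stronger" in that it can prove non-membership
in the larger class of context-free languages.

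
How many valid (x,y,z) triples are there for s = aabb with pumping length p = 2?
3

For s = 'aabb' with pumping length p = 2:

Constraints: |xy| ≤ 2, |y| > 0

Valid decompositions (|xy| ≤ p, |y| ≥ 1):
  • x='', y='a', z='abb'
  • x='a', y='a', z='bb'
  • x='', y='aa', z='bb'

Total count: 3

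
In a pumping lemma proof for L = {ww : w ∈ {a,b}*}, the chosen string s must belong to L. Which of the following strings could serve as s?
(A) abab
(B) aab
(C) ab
(A) abab

The pumping lemma is applied to a string s that lies in L, so first check membership of each option:
- (A) abab splits into halves ab · ab, which are equal, so it is in L (w = ab) ✓
- (B) aab has odd length 3, so it cannot be written as ww and is not in L ✗
- (C) ab has length 2; its halves are a and b, which differ, so it is not in L ✗

Only (A) abab is in L, so it is the only candidate that could play the role of s.
(In a complete proof one picks s in terms of the pumping length p so that |s| ≥ p is guaranteed; a fixed string like abab illustrates the shape of such an s.)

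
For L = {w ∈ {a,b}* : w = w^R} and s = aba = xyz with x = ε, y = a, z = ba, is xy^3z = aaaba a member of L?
No

xy³z = ε · aaa · ba = aaaba.
aaaba reversed is abaaa ≠ aaaba, so it is not a palindrome and is not in L.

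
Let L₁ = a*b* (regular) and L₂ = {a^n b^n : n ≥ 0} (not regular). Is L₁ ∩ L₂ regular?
No — L₁ ∩ L₂ is not regular.

Every string a^n b^n already lies in a*b*, so L₁ ∩ L₂ = {a^n b^n : n ≥ 0} = L₂ itself, which is the standard non-regular language (pump s = a^p b^p).

Note that the bare facts "L₁ regular, L₂ non-regular" do not settle the question by themselves: the closure of regular languages under ∪, ∩, complement and difference applies only when BOTH operands are regular. With a non-regular operand the result can come out regular or non-regular depending on the specific languages, so one has to work out L₁ ∩ L₂ for this particular pair, as above.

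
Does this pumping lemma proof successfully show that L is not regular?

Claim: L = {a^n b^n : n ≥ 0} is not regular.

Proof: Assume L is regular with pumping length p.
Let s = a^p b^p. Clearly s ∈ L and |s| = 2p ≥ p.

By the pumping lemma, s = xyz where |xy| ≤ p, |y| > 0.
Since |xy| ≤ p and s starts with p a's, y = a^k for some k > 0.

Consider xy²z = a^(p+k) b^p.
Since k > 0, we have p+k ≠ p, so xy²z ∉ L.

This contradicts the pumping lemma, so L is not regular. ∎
The proof is correct.

This proof is valid because:
1. The string s = a^p b^p is correctly in L
2. The decomposition analysis is correct: y must consist only of a's
3. The contradiction is valid: pumping increases a's but not b's
4. The conclusion follows logically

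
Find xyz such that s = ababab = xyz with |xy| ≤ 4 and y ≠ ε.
x = '', y = 'a', z = 'babab'

For s = ababab and p = 4, one valid decomposition is:
- x = '' (length 0)
- y = 'a' (length 1)
- z = 'babab' (length 5)

Verification:
- xyz = '' + 'a' + 'babab' = ababab ✓
- |xy| = 1 ≤ 4 ✓
- |y| = 1 > 0 ✓

All pumping lemma constraints are satisfied.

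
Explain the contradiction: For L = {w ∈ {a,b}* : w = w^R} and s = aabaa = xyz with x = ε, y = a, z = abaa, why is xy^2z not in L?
xy²z = aaabaa ∉ L

Pumping with i = 2 replaces y = a by y² = aa:
- Original: s = xyz = aabaa; aabaa reversed is aabaa, the same string, so it is a palindrome and is in L
- Pumped: xy²z = ε · aa · abaa = aaabaa
- aaabaa reversed is aabaaa ≠ aaabaa, so it is not a palindrome and is not in L

The pumping lemma would require xy²z ∈ L, so this decomposition yields a contradiction.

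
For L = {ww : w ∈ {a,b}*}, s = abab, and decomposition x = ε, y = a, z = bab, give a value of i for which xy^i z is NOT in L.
i = 2

xy²z = ε · aa · bab = aabab; aabab has odd length 5, so it cannot be written as ww and is not in L.
(Other choices also work, e.g. i = 0, 3; only i = 1 is guaranteed to stay in L since xy¹z = s.)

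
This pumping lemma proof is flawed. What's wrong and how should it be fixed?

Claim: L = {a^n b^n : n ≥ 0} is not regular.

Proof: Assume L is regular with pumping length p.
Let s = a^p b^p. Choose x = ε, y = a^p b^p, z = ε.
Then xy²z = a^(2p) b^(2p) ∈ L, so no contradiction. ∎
Error: The decomposition violates |xy| ≤ p. With y = a^p b^p, |xy| = |y| = 2p > p. (The proof also miscomputes xy²z, which would be a^p b^p a^p b^p rather than a^(2p) b^(2p), and it wrongly treats one harmless decomposition as settling the matter — the prover does not get to choose the decomposition.)

Correction: The pumping lemma requires |xy| ≤ p, and the argument must handle every decomposition satisfying |xy| ≤ p, |y| ≥ 1. Since s starts with p a's, any such y consists only of a's, say y = a^k with k ≥ 1. Then xy²z = a^(p+k) b^p has unequal numbers of a's and b's, so xy²z ∉ L — the required contradiction.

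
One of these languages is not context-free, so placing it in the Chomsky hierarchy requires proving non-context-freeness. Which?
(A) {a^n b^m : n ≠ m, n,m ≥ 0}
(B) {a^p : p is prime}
(B) {a^p : p is prime}

(B) {a^p : p is prime} requires the CFL pumping lemma.

- {a^n b^m : n ≠ m, n,m ≥ 0} is context-free (but not regular)
  • Can be shown non-regular with the regular pumping lemma
  • After pumping a's, we can make n = m

- {a^p : p is prime} is NOT context-free
  • Requires the CFL pumping lemma to prove
  • The CFL pumping lemma also fails because prime gaps are unbounded

The CFL pumping lemma is "stronger" in that it can prove non-membership
in the larger class of context-free languages.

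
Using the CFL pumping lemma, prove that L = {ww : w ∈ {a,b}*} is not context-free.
Assume for contradiction that L is context-free, and let p ≥ 1 be the pumping length given by the pumping lemma for CFLs.
Choose s = a^p b^p a^p b^p. Then s ∈ L (take w = a^p b^p) and |s| = 4p ≥ p.
By the CFL pumping lemma, s = uvxyz for some u, v, x, y, z with |vxy| ≤ p, |vy| ≥ 1, and uv^i xy^i z ∈ L for every i ≥ 0.

Write s as four blocks A₁ B₁ A₂ B₂ with A₁ = A₂ = a^p and B₁ = B₂ = b^p. Since |vxy| ≤ p, the window vxy lies inside at most two adjacent blocks. Take i = 0 and let t = uxz, so |t| = 4p − |vy| with 1 ≤ |vy| ≤ p. If |t| is odd, t ∉ L immediately, so assume |vy| is even (hence |vy| ≥ 2) and |t|/2 = 2p − |vy|/2, which satisfies p ≤ |t|/2 ≤ 2p − 1.

Case 1 (vxy inside A₁B₁): t = a^(p−j) b^(p−l) a^p b^p with j + l = |vy|. The second half of t has length < 2p, so it is a suffix of the trailing a^p b^p and ends in b; the first half is a^(p−j) b^(p−l) a^((j+l)/2), which ends in a because (j+l)/2 ≥ 1. The halves differ, so t ∉ L.

Case 2 (vxy inside B₁A₂, straddling the middle): t = a^p b^(p−j) a^(p−l) b^p with j + l = |vy|. If t = ww, then w is a prefix of t of length ≥ p, so w begins with a^p; and w is a suffix of t of length ≥ p, so w ends with b^p. That forces |w| ≥ 2p, contradicting |w| = |t|/2 ≤ 2p − 1. So t ∉ L.

Case 3 (vxy inside A₂B₂): t = a^p b^p a^(p−j) b^(p−l) with j + l = |vy|. The first half of t is a prefix of a^p b^p, so it begins with a; the second half is b^((j+l)/2) a^(p−j) b^(p−l), which begins with b. The halves differ, so t ∉ L.

In every case uv⁰xy⁰z = uxz ∉ L.

This contradicts the CFL pumping lemma, which requires uv^i xy^i z ∈ L for all i ≥ 0.
Hence L = {ww : w ∈ {a,b}*} is not context-free. ∎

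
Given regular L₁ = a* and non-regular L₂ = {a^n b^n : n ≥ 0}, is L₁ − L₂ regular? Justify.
Yes — L₁ − L₂ is regular.

The only string of a* that lies in {a^n b^n} is ε, so L₁ − L₂ = a* − {ε} = a⁺ = aa*, which is regular.

Note that the bare facts "L₁ regular, L₂ non-regular" do not settle the question by themselves: the closure of regular languages under ∪, ∩, complement and difference applies only when BOTH operands are regular. With a non-regular operand the result can come out regular or non-regular depending on the specific languages, so one has to work out L₁ − L₂ for this particular pair, as above.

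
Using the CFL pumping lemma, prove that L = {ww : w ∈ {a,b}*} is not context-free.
Assume for contradiction that L is context-free, and let p ≥ 1 be the pumping length given by the pumping lemma for CFLs.
Choose s = a^p b^p a^p b^p. Then s ∈ L (take w = a^p b^p) and |s| = 4p ≥ p.
By the CFL pumping lemma, s = uvxyz for some u, v, x, y, z with |vxy| ≤ p, |vy| ≥ 1, and uv^i xy^i z ∈ L for every i ≥ 0.

Write s as four blocks A₁ B₁ A₂ B₂ with A₁ = A₂ = a^p and B₁ = B₂ = b^p. Since |vxy| ≤ p, the window vxy lies inside at most two adjacent blocks. Take i = 0 and let t = uxz, so |t| = 4p − |vy| with 1 ≤ |vy| ≤ p. If |t| is odd, t ∉ L immediately, so assume |vy| is even (hence |vy| ≥ 2) and |t|/2 = 2p − |vy|/2, which satisfies p ≤ |t|/2 ≤ 2p − 1.

Case 1 (vxy inside A₁B₁): t = a^(p−j) b^(p−l) a^p b^p with j + l = |vy|. The second half of t has length < 2p, so it is a suffix of the trailing a^p b^p and ends in b; the first half is a^(p−j) b^(p−l) a^((j+l)/2), which ends in a because (j+l)/2 ≥ 1. The halves differ, so t ∉ L.

Case 2 (vxy inside B₁A₂, straddling the middle): t = a^p b^(p−j) a^(p−l) b^p with j + l = |vy|. If t = ww, then w is a prefix of t of length ≥ p, so w begins with a^p; and w is a suffix of t of length ≥ p, so w ends with b^p. That forces |w| ≥ 2p, contradicting |w| = |t|/2 ≤ 2p − 1. So t ∉ L.

Case 3 (vxy inside A₂B₂): t = a^p b^p a^(p−j) b^(p−l) with j + l = |vy|. The first half of t is a prefix of a^p b^p, so it begins with a; the second half is b^((j+l)/2) a^(p−j) b^(p−l), which begins with b. The halves differ, so t ∉ L.

In every case uv⁰xy⁰z = uxz ∉ L.

This contradicts the CFL pumping lemma, which requires uv^i xy^i z ∈ L for all i ≥ 0.
Hence L = {ww : w ∈ {a,b}*} is not context-free. ∎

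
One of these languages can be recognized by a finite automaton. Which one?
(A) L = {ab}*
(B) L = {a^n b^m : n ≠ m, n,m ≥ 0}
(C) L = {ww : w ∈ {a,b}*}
(A) {ab}*

(A) L = {ab}* is regular.

This can be recognized by a finite automaton (DFA/NFA).
Regular expressions like {ab}* define regular languages.

The other choices are not regular:
- {ww : w ∈ {a,b}*}: After pumping, the two halves no longer match
- {a^n b^m : n ≠ m, n,m ≥ 0}: After pumping a's, we can make n = m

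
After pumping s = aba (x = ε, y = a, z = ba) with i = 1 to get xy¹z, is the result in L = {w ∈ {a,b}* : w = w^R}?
Yes

xy¹z = ε · a · ba = aba.
aba reversed is aba, the same string, so it is a palindrome and is in L.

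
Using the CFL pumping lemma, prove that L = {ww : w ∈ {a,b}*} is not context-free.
Assume for contradiction that L is context-free, and let p ≥ 1 be the pumping length given by the pumping lemma for CFLs.
Choose s = a^p b^p a^p b^p. Then s ∈ L (take w = a^p b^p) and |s| = 4p ≥ p.
By the CFL pumping lemma, s = uvxyz for some u, v, x, y, z with |vxy| ≤ p, |vy| ≥ 1, and uv^i xy^i z ∈ L for every i ≥ 0.

Write s as four blocks A₁ B₁ A₂ B₂ with A₁ = A₂ = a^p and B₁ = B₂ = b^p. Since |vxy| ≤ p, the window vxy lies inside at most two adjacent blocks. Take i = 0 and let t = uxz, so |t| = 4p − |vy| with 1 ≤ |vy| ≤ p. If |t| is odd, t ∉ L immediately, so assume |vy| is even (hence |vy| ≥ 2) and |t|/2 = 2p − |vy|/2, which satisfies p ≤ |t|/2 ≤ 2p − 1.

Case 1 (vxy inside A₁B₁): t = a^(p−j) b^(p−l) a^p b^p with j + l = |vy|. The second half of t has length < 2p, so it is a suffix of the trailing a^p b^p and ends in b; the first half is a^(p−j) b^(p−l) a^((j+l)/2), which ends in a because (j+l)/2 ≥ 1. The halves differ, so t ∉ L.

Case 2 (vxy inside B₁A₂, straddling the middle): t = a^p b^(p−j) a^(p−l) b^p with j + l = |vy|. If t = ww, then w is a prefix of t of length ≥ p, so w begins with a^p; and w is a suffix of t of length ≥ p, so w ends with b^p. That forces |w| ≥ 2p, contradicting |w| = |t|/2 ≤ 2p − 1. So t ∉ L.

Case 3 (vxy inside A₂B₂): t = a^p b^p a^(p−j) b^(p−l) with j + l = |vy|. The first half of t is a prefix of a^p b^p, so it begins with a; the second half is b^((j+l)/2) a^(p−j) b^(p−l), which begins with b. The halves differ, so t ∉ L.

In every case uv⁰xy⁰z = uxz ∉ L.

This contradicts the CFL pumping lemma, which requires uv^i xy^i z ∈ L for all i ≥ 0.
Hence L = {ww : w ∈ {a,b}*} is not context-free. ∎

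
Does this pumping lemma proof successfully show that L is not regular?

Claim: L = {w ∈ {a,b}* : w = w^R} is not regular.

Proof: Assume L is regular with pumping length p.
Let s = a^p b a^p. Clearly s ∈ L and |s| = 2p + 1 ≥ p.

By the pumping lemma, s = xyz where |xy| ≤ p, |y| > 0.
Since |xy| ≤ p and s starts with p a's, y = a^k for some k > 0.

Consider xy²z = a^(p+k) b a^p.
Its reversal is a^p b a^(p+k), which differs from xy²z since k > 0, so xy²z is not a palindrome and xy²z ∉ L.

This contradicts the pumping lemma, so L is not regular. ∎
The proof is correct.

This proof is valid because:
1. s = a^p b a^p is in L and is chosen in terms of p, so |s| ≥ p holds for every p
2. The decomposition analysis is correct: |xy| ≤ p forces y to lie inside the leading a's
3. The contradiction is valid: a^(p+k) b a^p has more a's before the b than after it, so it is not a palindrome
4. The conclusion follows logically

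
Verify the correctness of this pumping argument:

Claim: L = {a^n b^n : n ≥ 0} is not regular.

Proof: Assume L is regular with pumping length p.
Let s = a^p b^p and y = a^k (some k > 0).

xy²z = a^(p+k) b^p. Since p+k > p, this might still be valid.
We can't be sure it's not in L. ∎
The proof is INCORRECT.

Error: The conclusion is wrong.
xy²z = a^(p+k) b^p is definitely NOT in L because the number of a's (p+k) ≠ number of b's (p).
The proof incorrectly doubts what is actually a valid contradiction.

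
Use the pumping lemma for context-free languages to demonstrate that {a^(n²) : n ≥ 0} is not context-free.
Assume for contradiction that L is context-free, and let p ≥ 1 be the pumping length given by the pumping lemma for CFLs.
Choose s = a^(p²). Then s ∈ L and |s| = p² ≥ p.
By the CFL pumping lemma, s = uvxyz for some u, v, x, y, z with |vxy| ≤ p, |vy| ≥ 1, and uv^i xy^i z ∈ L for every i ≥ 0.
All symbols are a's, so only lengths matter: let k = |vy|, with 1 ≤ k ≤ |vxy| ≤ p.

Take i = 2: |uv²xy²z| = p² + k, and p² < p² + k ≤ p² + p < (p + 1)².
So the length lies strictly between consecutive squares and is not a perfect square; uv²xy²z ∉ L.

This contradicts the CFL pumping lemma, which requires uv^i xy^i z ∈ L for all i ≥ 0.
Hence L = {a^(n²) : n ≥ 0} is not context-free. ∎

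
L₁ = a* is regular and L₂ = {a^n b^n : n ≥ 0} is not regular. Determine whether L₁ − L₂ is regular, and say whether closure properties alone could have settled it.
Yes — L₁ − L₂ is regular.

The only string of a* that lies in {a^n b^n} is ε, so L₁ − L₂ = a* − {ε} = a⁺ = aa*, which is regular.

Note that the bare facts "L₁ regular, L₂ non-regular" do not settle the question by themselves: the closure of regular languages under ∪, ∩, complement and difference applies only when BOTH operands are regular. With a non-regular operand the result can come out regular or non-regular depending on the specific languages, so one has to work out L₁ − L₂ for this particular pair, as above.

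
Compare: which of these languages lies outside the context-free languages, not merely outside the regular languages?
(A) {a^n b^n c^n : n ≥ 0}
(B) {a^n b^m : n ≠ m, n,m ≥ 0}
(A) {a^n b^n c^n : n ≥ 0}

(A) {a^n b^n c^n : n ≥ 0} requires the CFL pumping lemma.

- {a^n b^m : n ≠ m, n,m ≥ 0} is context-free (but not regular)
  • Can be shown non-regular with the regular pumping lemma
  • After pumping a's, we can make n = m

- {a^n b^n c^n : n ≥ 0} is NOT context-free
  • Requires the CFL pumping lemma to prove
  • Cannot maintain three equal counts simultaneously

The CFL pumping lemma is "stronger" in that it can prove non-membership
in the larger class of context-free languages.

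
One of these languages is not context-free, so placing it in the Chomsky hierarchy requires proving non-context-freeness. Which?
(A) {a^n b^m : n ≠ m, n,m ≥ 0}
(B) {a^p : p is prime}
(B) {a^p : p is prime}

(B) {a^p : p is prime} requires the CFL pumping lemma.

- {a^n b^m : n ≠ m, n,m ≥ 0} is context-free (but not regular)
  • Can be shown non-regular with the regular pumping lemma
  • After pumping a's, we can make n = m

- {a^p : p is prime} is NOT context-free
  • Requires the CFL pumping lemma to prove
  • The CFL pumping lemma also fails because prime gaps are unbounded

The CFL pumping lemma is "stronger" in that it can prove non-membership
in the larger class of context-free languages.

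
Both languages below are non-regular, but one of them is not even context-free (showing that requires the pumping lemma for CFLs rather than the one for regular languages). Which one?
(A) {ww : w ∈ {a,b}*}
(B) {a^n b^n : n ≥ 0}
(A) {ww : w ∈ {a,b}*}

(A) {ww : w ∈ {a,b}*} requires the CFL pumping lemma.

- {a^n b^n : n ≥ 0} is context-free (but not regular)
  • Can be shown non-regular with the regular pumping lemma
  • After pumping, the number of a's and b's become unequal

- {ww : w ∈ {a,b}*} is NOT context-free
  • Requires the CFL pumping lemma to prove
  • Even a PDA cannot compare two arbitrary halves symbol by symbol; CFL pumping on a^p b^p a^p b^p fails

The CFL pumping lemma is "stronger" in that it can prove non-membership
in the larger class of context-free languages.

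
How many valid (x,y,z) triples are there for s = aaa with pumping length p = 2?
3

For s = 'aaa' with pumping length p = 2:

Constraints: |xy| ≤ 2, |y| > 0

Valid decompositions (|xy| ≤ p, |y| ≥ 1):
  • x='', y='a', z='aa'
  • x='a', y='a', z='a'
  • x='', y='aa', z='a'

Total count: 3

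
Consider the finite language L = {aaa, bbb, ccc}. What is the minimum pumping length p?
p = 4

For a finite language L, the pumping lemma holds vacuously if p > max|s| for s ∈ L.

The longest string in L = {aaa, bbb, ccc} has length 3.
If p = 4, then no string s ∈ L has |s| ≥ p, so the condition is vacuously true.

The minimum pumping length is p = 4.

Why no smaller p works: for any p ≤ 3, the longest string s ∈ L has |s| = 3 ≥ p, so it would
have to be pumpable; but pumping up (i = 2, 3, ...) produces ever longer strings, which cannot all lie in the
finite language L. So the pumping property fails for every p ≤ 3.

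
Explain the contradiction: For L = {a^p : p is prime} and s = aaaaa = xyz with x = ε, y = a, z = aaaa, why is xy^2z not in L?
xy²z = aaaaaa ∉ L

Pumping with i = 2 replaces y = a by y² = aa:
- Original: s = xyz = aaaaa; aaaaa has length 5, which is prime, so it is in L
- Pumped: xy²z = ε · aa · aaaa = aaaaaa
- aaaaaa has length 6 = 2 × 3, which is not prime, so it is not in L

The pumping lemma would require xy²z ∈ L, so this decomposition yields a contradiction.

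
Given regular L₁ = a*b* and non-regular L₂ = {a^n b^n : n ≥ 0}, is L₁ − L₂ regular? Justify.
No — L₁ − L₂ is not regular.

a*b* − {a^n b^n} = {a^n b^m : n ≠ m}. If this were regular, then its complement intersected with a*b*, namely {a^n b^n : n ≥ 0}, would be regular too (closure under complement and intersection) — contradiction. So L₁ − L₂ is not regular.

Note that the bare facts "L₁ regular, L₂ non-regular" do not settle the question by themselves: the closure of regular languages under ∪, ∩, complement and difference applies only when BOTH operands are regular. With a non-regular operand the result can come out regular or non-regular depending on the specific languages, so one has to work out L₁ − L₂ for this particular pair, as above.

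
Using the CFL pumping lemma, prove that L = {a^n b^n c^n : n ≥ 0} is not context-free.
Assume for contradiction that L is context-free, and let p ≥ 1 be the pumping length given by the pumping lemma for CFLs.
Choose s = a^p b^p c^p. Then s ∈ L and |s| = 3p ≥ p.
By the CFL pumping lemma, s = uvxyz for some u, v, x, y, z with |vxy| ≤ p, |vy| ≥ 1, and uv^i xy^i z ∈ L for every i ≥ 0.

Because |vxy| ≤ p, the window vxy cannot contain both an a and a c: any substring of s containing both must include the entire block b^p plus at least one a and one c, so it has length ≥ p + 2 > p.
Hence at least one of the letters a, c does not occur in vy at all.

Take i = 0: the string uxz is obtained from s by deleting |vy| ≥ 1 symbols, so |uxz| = 3p − |vy| < 3p.
But the letter (a or c) that does not occur in vy still occurs exactly p times in uxz. Every string of L with exactly p copies of some letter is a^p b^p c^p, of length 3p. Since |uxz| < 3p, uxz ∉ L.

This contradicts the CFL pumping lemma, which requires uv^i xy^i z ∈ L for all i ≥ 0.
Hence L = {a^n b^n c^n : n ≥ 0} is not context-free. ∎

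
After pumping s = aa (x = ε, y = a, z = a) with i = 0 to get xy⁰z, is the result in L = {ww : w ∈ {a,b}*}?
No

xy⁰z = ε · ε · a = a.
a has odd length 1, so it cannot be written as ww and is not in L.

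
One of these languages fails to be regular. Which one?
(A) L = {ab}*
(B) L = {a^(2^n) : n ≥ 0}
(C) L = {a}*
(B) {a^(2^n) : n ≥ 0}

(B) L = {a^(2^n) : n ≥ 0} is NOT regular.

The pumping lemma can be used to prove this:
After pumping, length is no longer a power of 2

The other languages are regular because they can be recognized by finite automata.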